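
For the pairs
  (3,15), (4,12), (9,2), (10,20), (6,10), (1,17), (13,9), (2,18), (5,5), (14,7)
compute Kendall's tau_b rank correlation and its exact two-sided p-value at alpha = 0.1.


Step 1: Enumerate the 45 unordered pairs (i,j) with i<j and classify each by sign(x_j-x_i) * sign(y_j-y_i).
  (1,2):dx=+1,dy=-3->D; (1,3):dx=+6,dy=-13->D; (1,4):dx=+7,dy=+5->C; (1,5):dx=+3,dy=-5->D
  (1,6):dx=-2,dy=+2->D; (1,7):dx=+10,dy=-6->D; (1,8):dx=-1,dy=+3->D; (1,9):dx=+2,dy=-10->D
  (1,10):dx=+11,dy=-8->D; (2,3):dx=+5,dy=-10->D; (2,4):dx=+6,dy=+8->C; (2,5):dx=+2,dy=-2->D
  (2,6):dx=-3,dy=+5->D; (2,7):dx=+9,dy=-3->D; (2,8):dx=-2,dy=+6->D; (2,9):dx=+1,dy=-7->D
  (2,10):dx=+10,dy=-5->D; (3,4):dx=+1,dy=+18->C; (3,5):dx=-3,dy=+8->D; (3,6):dx=-8,dy=+15->D
  (3,7):dx=+4,dy=+7->C; (3,8):dx=-7,dy=+16->D; (3,9):dx=-4,dy=+3->D; (3,10):dx=+5,dy=+5->C
  (4,5):dx=-4,dy=-10->C; (4,6):dx=-9,dy=-3->C; (4,7):dx=+3,dy=-11->D; (4,8):dx=-8,dy=-2->C
  (4,9):dx=-5,dy=-15->C; (4,10):dx=+4,dy=-13->D; (5,6):dx=-5,dy=+7->D; (5,7):dx=+7,dy=-1->D
  (5,8):dx=-4,dy=+8->D; (5,9):dx=-1,dy=-5->C; (5,10):dx=+8,dy=-3->D; (6,7):dx=+12,dy=-8->D
  (6,8):dx=+1,dy=+1->C; (6,9):dx=+4,dy=-12->D; (6,10):dx=+13,dy=-10->D; (7,8):dx=-11,dy=+9->D
  (7,9):dx=-8,dy=-4->C; (7,10):dx=+1,dy=-2->D; (8,9):dx=+3,dy=-13->D; (8,10):dx=+12,dy=-11->D
  (9,10):dx=+9,dy=+2->C
Step 2: C = 13, D = 32, total pairs = 45.
Step 3: tau = (C - D)/(n(n-1)/2) = (13 - 32)/45 = -0.422222.
Step 4: Exact two-sided p-value (enumerate n! = 3628800 permutations of y under H0): p = 0.108313.
Step 5: alpha = 0.1. fail to reject H0.

tau_b = -0.4222 (C=13, D=32), p = 0.108313, fail to reject H0.


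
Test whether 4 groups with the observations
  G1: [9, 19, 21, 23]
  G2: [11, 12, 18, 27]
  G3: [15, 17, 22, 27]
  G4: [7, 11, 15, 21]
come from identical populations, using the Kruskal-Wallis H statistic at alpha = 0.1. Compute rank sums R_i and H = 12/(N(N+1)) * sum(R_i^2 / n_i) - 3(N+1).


Step 1: Combine all N = 16 observations and assign midranks.
sorted (value, group, rank): (7,G4,1), (9,G1,2), (11,G2,3.5), (11,G4,3.5), (12,G2,5), (15,G3,6.5), (15,G4,6.5), (17,G3,8), (18,G2,9), (19,G1,10), (21,G1,11.5), (21,G4,11.5), (22,G3,13), (23,G1,14), (27,G2,15.5), (27,G3,15.5)
Step 2: Sum ranks within each group.
R_1 = 37.5 (n_1 = 4)
R_2 = 33 (n_2 = 4)
R_3 = 43 (n_3 = 4)
R_4 = 22.5 (n_4 = 4)
Step 3: H = 12/(N(N+1)) * sum(R_i^2/n_i) - 3(N+1)
     = 12/(16*17) * (37.5^2/4 + 33^2/4 + 43^2/4 + 22.5^2/4) - 3*17
     = 0.044118 * 1212.62 - 51
     = 2.498162.
Step 4: Ties present; correction factor C = 1 - 24/(16^3 - 16) = 0.994118. Corrected H = 2.498162 / 0.994118 = 2.512944.
Step 5: Under H0, H ~ chi^2(3); p-value = 0.472956.
Step 6: alpha = 0.1. fail to reject H0.

H = 2.5129, df = 3, p = 0.472956, fail to reject H0.


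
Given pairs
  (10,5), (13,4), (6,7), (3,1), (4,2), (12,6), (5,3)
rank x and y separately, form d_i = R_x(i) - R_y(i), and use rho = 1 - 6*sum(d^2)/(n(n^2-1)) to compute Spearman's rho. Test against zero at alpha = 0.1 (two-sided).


Step 1: Rank x and y separately (midranks; no ties here).
rank(x): 10->5, 13->7, 6->4, 3->1, 4->2, 12->6, 5->3
rank(y): 5->5, 4->4, 7->7, 1->1, 2->2, 6->6, 3->3
Step 2: d_i = R_x(i) - R_y(i); compute d_i^2.
  (5-5)^2=0, (7-4)^2=9, (4-7)^2=9, (1-1)^2=0, (2-2)^2=0, (6-6)^2=0, (3-3)^2=0
sum(d^2) = 18.
Step 3: rho = 1 - 6*18 / (7*(7^2 - 1)) = 1 - 108/336 = 0.678571.
Step 4: Under H0, t = rho * sqrt((n-2)/(1-rho^2)) = 2.0657 ~ t(5).
Step 5: Two-sided p-value from the t-distribution with 5 df = 0.093750.
Step 6: alpha = 0.1. reject H0.

rho = 0.6786, p = 0.093750, reject H0 at alpha = 0.1.


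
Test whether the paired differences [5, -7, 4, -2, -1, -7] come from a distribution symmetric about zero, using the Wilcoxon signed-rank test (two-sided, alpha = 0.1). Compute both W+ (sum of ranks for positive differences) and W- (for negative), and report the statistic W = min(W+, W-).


Step 1: Drop any zero differences (none here) and take |d_i|.
|d| = [5, 7, 4, 2, 1, 7]
Step 2: Midrank |d_i| (ties get averaged ranks).
ranks: |5|->4, |7|->5.5, |4|->3, |2|->2, |1|->1, |7|->5.5
Step 3: Attach original signs; sum ranks with positive sign and with negative sign.
W+ = 4 + 3 = 7
W- = 5.5 + 2 + 1 + 5.5 = 14
(Check: W+ + W- = 21 should equal n(n+1)/2 = 21.)
Step 4: Test statistic W = min(W+, W-) = 7.
Step 5: Ties in |d|, so use the tie-corrected normal approximation.
        E[W] = n(n+1)/4 = 6*7/4 = 10.5.
        Tie groups: |d|=7 (t=2); sum(t^3 - t) = 6.
        Var[W] = n(n+1)(2n+1)/24 - sum(t^3-t)/48 = 546/24 - 6/48 = 22.625.
        z = (W - E[W]) / sqrt(Var[W]) = (7 - 10.5) / 4.7566 = -0.7358.
        Two-sided p = 2*Phi(z) = 0.461838.
Step 6: alpha = 0.1. fail to reject H0.

W+ = 7, W- = 14, W = min = 7, p = 0.461838, fail to reject H0.


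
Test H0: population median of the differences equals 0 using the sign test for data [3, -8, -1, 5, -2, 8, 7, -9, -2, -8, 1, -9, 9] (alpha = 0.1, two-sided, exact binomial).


Step 1: Discard zero differences. Original n = 13; n_eff = number of nonzero differences = 13.
Nonzero differences (with sign): +3, -8, -1, +5, -2, +8, +7, -9, -2, -8, +1, -9, +9
Step 2: Count signs: positive = 6, negative = 7.
Step 3: Under H0: P(positive) = 0.5, so the number of positives S ~ Bin(13, 0.5).
Step 4: Two-sided exact p-value = sum of Bin(13,0.5) probabilities at or below the observed probability = 1.000000.
Step 5: alpha = 0.1. fail to reject H0.

n_eff = 13, pos = 6, neg = 7, p = 1.000000, fail to reject H0.


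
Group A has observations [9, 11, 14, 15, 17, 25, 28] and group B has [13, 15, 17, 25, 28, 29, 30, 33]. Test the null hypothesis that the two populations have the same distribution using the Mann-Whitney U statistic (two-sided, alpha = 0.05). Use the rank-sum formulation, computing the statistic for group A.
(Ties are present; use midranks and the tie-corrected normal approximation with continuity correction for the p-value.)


Step 1: Combine and sort all 15 observations; assign midranks.
sorted (value, group): (9,X), (11,X), (13,Y), (14,X), (15,X), (15,Y), (17,X), (17,Y), (25,X), (25,Y), (28,X), (28,Y), (29,Y), (30,Y), (33,Y)
ranks: 9->1, 11->2, 13->3, 14->4, 15->5.5, 15->5.5, 17->7.5, 17->7.5, 25->9.5, 25->9.5, 28->11.5, 28->11.5, 29->13, 30->14, 33->15
Step 2: Rank sum for X: R1 = 1 + 2 + 4 + 5.5 + 7.5 + 9.5 + 11.5 = 41.
Step 3: U_X = R1 - n1(n1+1)/2 = 41 - 7*8/2 = 41 - 28 = 13.
       U_Y = n1*n2 - U_X = 56 - 13 = 43.
Step 4: Ties are present, so use the tie-corrected normal approximation (with continuity correction) for the p-value.
Step 5: p-value = 0.092167; compare to alpha = 0.05. fail to reject H0.

U_X = 13, p = 0.092167, fail to reject H0 at alpha = 0.05.


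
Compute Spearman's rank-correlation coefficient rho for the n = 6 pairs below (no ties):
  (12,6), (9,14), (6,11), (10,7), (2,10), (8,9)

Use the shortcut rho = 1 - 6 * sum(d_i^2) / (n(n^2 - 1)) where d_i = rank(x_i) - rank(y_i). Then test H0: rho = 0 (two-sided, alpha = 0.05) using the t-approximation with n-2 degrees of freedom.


Step 1: Rank x and y separately (midranks; no ties here).
rank(x): 12->6, 9->4, 6->2, 10->5, 2->1, 8->3
rank(y): 6->1, 14->6, 11->5, 7->2, 10->4, 9->3
Step 2: d_i = R_x(i) - R_y(i); compute d_i^2.
  (6-1)^2=25, (4-6)^2=4, (2-5)^2=9, (5-2)^2=9, (1-4)^2=9, (3-3)^2=0
sum(d^2) = 56.
Step 3: rho = 1 - 6*56 / (6*(6^2 - 1)) = 1 - 336/210 = -0.600000.
Step 4: Under H0, t = rho * sqrt((n-2)/(1-rho^2)) = -1.5000 ~ t(4).
Step 5: Two-sided p-value from the t-distribution with 4 df = 0.208000.
Step 6: alpha = 0.05. fail to reject H0.

rho = -0.6000, p = 0.208000, fail to reject H0 at alpha = 0.05.


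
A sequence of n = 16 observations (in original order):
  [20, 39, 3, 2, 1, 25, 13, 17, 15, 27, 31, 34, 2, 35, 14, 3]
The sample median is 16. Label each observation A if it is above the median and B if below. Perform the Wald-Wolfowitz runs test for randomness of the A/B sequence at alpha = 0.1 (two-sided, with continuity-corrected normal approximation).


Step 1: Compute median = 16; label A = above, B = below.
Labels in order: AABBBABABAAABABB  (n_A = 8, n_B = 8)
Step 2: Count runs R = 10.
Step 3: Under H0 (random ordering), E[R] = 2*n_A*n_B/(n_A+n_B) + 1 = 2*8*8/16 + 1 = 9.0000.
        Var[R] = 2*n_A*n_B*(2*n_A*n_B - n_A - n_B) / ((n_A+n_B)^2 * (n_A+n_B-1)) = 14336/3840 = 3.7333.
        SD[R] = 1.9322.
Step 4: Continuity-corrected z = (R - 0.5 - E[R]) / SD[R] = (10 - 0.5 - 9.0000) / 1.9322 = 0.2588.
Step 5: Two-sided p-value via normal approximation = 2*(1 - Phi(|z|)) = 0.795809.
Step 6: alpha = 0.1. fail to reject H0.

R = 10, z = 0.2588, p = 0.795809, fail to reject H0.


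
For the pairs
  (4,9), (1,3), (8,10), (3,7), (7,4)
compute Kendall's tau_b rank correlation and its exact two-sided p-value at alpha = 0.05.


Step 1: Enumerate the 10 unordered pairs (i,j) with i<j and classify each by sign(x_j-x_i) * sign(y_j-y_i).
  (1,2):dx=-3,dy=-6->C; (1,3):dx=+4,dy=+1->C; (1,4):dx=-1,dy=-2->C; (1,5):dx=+3,dy=-5->D
  (2,3):dx=+7,dy=+7->C; (2,4):dx=+2,dy=+4->C; (2,5):dx=+6,dy=+1->C; (3,4):dx=-5,dy=-3->C
  (3,5):dx=-1,dy=-6->C; (4,5):dx=+4,dy=-3->D
Step 2: C = 8, D = 2, total pairs = 10.
Step 3: tau = (C - D)/(n(n-1)/2) = (8 - 2)/10 = 0.600000.
Step 4: Exact two-sided p-value (enumerate n! = 120 permutations of y under H0): p = 0.233333.
Step 5: alpha = 0.05. fail to reject H0.

tau_b = 0.6000 (C=8, D=2), p = 0.233333, fail to reject H0.


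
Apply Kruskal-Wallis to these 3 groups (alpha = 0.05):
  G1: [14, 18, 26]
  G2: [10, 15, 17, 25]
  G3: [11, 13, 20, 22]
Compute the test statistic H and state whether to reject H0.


Step 1: Combine all N = 11 observations and assign midranks.
sorted (value, group, rank): (10,G2,1), (11,G3,2), (13,G3,3), (14,G1,4), (15,G2,5), (17,G2,6), (18,G1,7), (20,G3,8), (22,G3,9), (25,G2,10), (26,G1,11)
Step 2: Sum ranks within each group.
R_1 = 22 (n_1 = 3)
R_2 = 22 (n_2 = 4)
R_3 = 22 (n_3 = 4)
Step 3: H = 12/(N(N+1)) * sum(R_i^2/n_i) - 3(N+1)
     = 12/(11*12) * (22^2/3 + 22^2/4 + 22^2/4) - 3*12
     = 0.090909 * 403.333 - 36
     = 0.666667.
Step 4: No ties, so H is used without correction.
Step 5: Under H0, H ~ chi^2(2); p-value = 0.716531.
Step 6: alpha = 0.05. fail to reject H0.

H = 0.6667, df = 2, p = 0.716531, fail to reject H0.


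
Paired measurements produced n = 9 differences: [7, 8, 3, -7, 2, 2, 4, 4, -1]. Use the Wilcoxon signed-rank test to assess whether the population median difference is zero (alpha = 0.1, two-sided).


Step 1: Drop any zero differences (none here) and take |d_i|.
|d| = [7, 8, 3, 7, 2, 2, 4, 4, 1]
Step 2: Midrank |d_i| (ties get averaged ranks).
ranks: |7|->7.5, |8|->9, |3|->4, |7|->7.5, |2|->2.5, |2|->2.5, |4|->5.5, |4|->5.5, |1|->1
Step 3: Attach original signs; sum ranks with positive sign and with negative sign.
W+ = 7.5 + 9 + 4 + 2.5 + 2.5 + 5.5 + 5.5 = 36.5
W- = 7.5 + 1 = 8.5
(Check: W+ + W- = 45 should equal n(n+1)/2 = 45.)
Step 4: Test statistic W = min(W+, W-) = 8.5.
Step 5: Ties in |d|, so use the tie-corrected normal approximation.
        E[W] = n(n+1)/4 = 9*10/4 = 22.5.
        Tie groups: |d|=2 (t=2), |d|=4 (t=2), |d|=7 (t=2); sum(t^3 - t) = 18.
        Var[W] = n(n+1)(2n+1)/24 - sum(t^3-t)/48 = 1710/24 - 18/48 = 70.875.
        z = (W - E[W]) / sqrt(Var[W]) = (8.5 - 22.5) / 8.4187 = -1.6630.
        Two-sided p = 2*Phi(z) = 0.096321.
Step 6: alpha = 0.1. reject H0.

W+ = 36.5, W- = 8.5, W = min = 8.5, p = 0.096321, reject H0.


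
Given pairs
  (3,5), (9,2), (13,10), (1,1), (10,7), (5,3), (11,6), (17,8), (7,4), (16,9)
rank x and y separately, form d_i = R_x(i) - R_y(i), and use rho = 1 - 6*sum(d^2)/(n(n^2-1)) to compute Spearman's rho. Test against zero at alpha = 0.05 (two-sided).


Step 1: Rank x and y separately (midranks; no ties here).
rank(x): 3->2, 9->5, 13->8, 1->1, 10->6, 5->3, 11->7, 17->10, 7->4, 16->9
rank(y): 5->5, 2->2, 10->10, 1->1, 7->7, 3->3, 6->6, 8->8, 4->4, 9->9
Step 2: d_i = R_x(i) - R_y(i); compute d_i^2.
  (2-5)^2=9, (5-2)^2=9, (8-10)^2=4, (1-1)^2=0, (6-7)^2=1, (3-3)^2=0, (7-6)^2=1, (10-8)^2=4, (4-4)^2=0, (9-9)^2=0
sum(d^2) = 28.
Step 3: rho = 1 - 6*28 / (10*(10^2 - 1)) = 1 - 168/990 = 0.830303.
Step 4: Under H0, t = rho * sqrt((n-2)/(1-rho^2)) = 4.2139 ~ t(8).
Step 5: Two-sided p-value from the t-distribution with 8 df = 0.002940.
Step 6: alpha = 0.05. reject H0.

rho = 0.8303, p = 0.002940, reject H0 at alpha = 0.05.


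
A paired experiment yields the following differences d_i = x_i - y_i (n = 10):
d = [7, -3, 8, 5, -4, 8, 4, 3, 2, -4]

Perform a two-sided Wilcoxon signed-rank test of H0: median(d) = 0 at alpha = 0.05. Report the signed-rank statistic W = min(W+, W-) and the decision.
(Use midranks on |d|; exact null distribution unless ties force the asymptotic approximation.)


Step 1: Drop any zero differences (none here) and take |d_i|.
|d| = [7, 3, 8, 5, 4, 8, 4, 3, 2, 4]
Step 2: Midrank |d_i| (ties get averaged ranks).
ranks: |7|->8, |3|->2.5, |8|->9.5, |5|->7, |4|->5, |8|->9.5, |4|->5, |3|->2.5, |2|->1, |4|->5
Step 3: Attach original signs; sum ranks with positive sign and with negative sign.
W+ = 8 + 9.5 + 7 + 9.5 + 5 + 2.5 + 1 = 42.5
W- = 2.5 + 5 + 5 = 12.5
(Check: W+ + W- = 55 should equal n(n+1)/2 = 55.)
Step 4: Test statistic W = min(W+, W-) = 12.5.
Step 5: Ties in |d|, so use the tie-corrected normal approximation.
        E[W] = n(n+1)/4 = 10*11/4 = 27.5.
        Tie groups: |d|=3 (t=2), |d|=4 (t=3), |d|=8 (t=2); sum(t^3 - t) = 36.
        Var[W] = n(n+1)(2n+1)/24 - sum(t^3-t)/48 = 2310/24 - 36/48 = 95.5.
        z = (W - E[W]) / sqrt(Var[W]) = (12.5 - 27.5) / 9.7724 = -1.5349.
        Two-sided p = 2*Phi(z) = 0.124800.
Step 6: alpha = 0.05. fail to reject H0.

W+ = 42.5, W- = 12.5, W = min = 12.5, p = 0.124800, fail to reject H0.


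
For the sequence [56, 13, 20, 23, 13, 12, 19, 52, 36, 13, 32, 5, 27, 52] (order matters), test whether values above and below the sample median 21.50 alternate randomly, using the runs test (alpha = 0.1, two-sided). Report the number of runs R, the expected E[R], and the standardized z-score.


Step 1: Compute median = 21.50; label A = above, B = below.
Labels in order: ABBABBBAABABAA  (n_A = 7, n_B = 7)
Step 2: Count runs R = 9.
Step 3: Under H0 (random ordering), E[R] = 2*n_A*n_B/(n_A+n_B) + 1 = 2*7*7/14 + 1 = 8.0000.
        Var[R] = 2*n_A*n_B*(2*n_A*n_B - n_A - n_B) / ((n_A+n_B)^2 * (n_A+n_B-1)) = 8232/2548 = 3.2308.
        SD[R] = 1.7974.
Step 4: Continuity-corrected z = (R - 0.5 - E[R]) / SD[R] = (9 - 0.5 - 8.0000) / 1.7974 = 0.2782.
Step 5: Two-sided p-value via normal approximation = 2*(1 - Phi(|z|)) = 0.780879.
Step 6: alpha = 0.1. fail to reject H0.

R = 9, z = 0.2782, p = 0.780879, fail to reject H0.


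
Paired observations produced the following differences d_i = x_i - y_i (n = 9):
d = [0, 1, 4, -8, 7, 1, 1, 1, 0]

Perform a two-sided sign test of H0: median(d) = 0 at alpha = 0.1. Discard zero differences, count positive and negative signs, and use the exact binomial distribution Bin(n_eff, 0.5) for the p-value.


Step 1: Discard zero differences. Original n = 9; n_eff = number of nonzero differences = 7.
Nonzero differences (with sign): +1, +4, -8, +7, +1, +1, +1
Step 2: Count signs: positive = 6, negative = 1.
Step 3: Under H0: P(positive) = 0.5, so the number of positives S ~ Bin(7, 0.5).
Step 4: Two-sided exact p-value = sum of Bin(7,0.5) probabilities at or below the observed probability = 0.125000.
Step 5: alpha = 0.1. fail to reject H0.

n_eff = 7, pos = 6, neg = 1, p = 0.125000, fail to reject H0.


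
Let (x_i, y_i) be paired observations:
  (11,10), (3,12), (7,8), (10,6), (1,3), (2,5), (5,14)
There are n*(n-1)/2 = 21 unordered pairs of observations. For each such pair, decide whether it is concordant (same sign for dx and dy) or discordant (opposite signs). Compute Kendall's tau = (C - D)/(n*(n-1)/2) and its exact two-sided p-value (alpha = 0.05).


Step 1: Enumerate the 21 unordered pairs (i,j) with i<j and classify each by sign(x_j-x_i) * sign(y_j-y_i).
  (1,2):dx=-8,dy=+2->D; (1,3):dx=-4,dy=-2->C; (1,4):dx=-1,dy=-4->C; (1,5):dx=-10,dy=-7->C
  (1,6):dx=-9,dy=-5->C; (1,7):dx=-6,dy=+4->D; (2,3):dx=+4,dy=-4->D; (2,4):dx=+7,dy=-6->D
  (2,5):dx=-2,dy=-9->C; (2,6):dx=-1,dy=-7->C; (2,7):dx=+2,dy=+2->C; (3,4):dx=+3,dy=-2->D
  (3,5):dx=-6,dy=-5->C; (3,6):dx=-5,dy=-3->C; (3,7):dx=-2,dy=+6->D; (4,5):dx=-9,dy=-3->C
  (4,6):dx=-8,dy=-1->C; (4,7):dx=-5,dy=+8->D; (5,6):dx=+1,dy=+2->C; (5,7):dx=+4,dy=+11->C
  (6,7):dx=+3,dy=+9->C
Step 2: C = 14, D = 7, total pairs = 21.
Step 3: tau = (C - D)/(n(n-1)/2) = (14 - 7)/21 = 0.333333.
Step 4: Exact two-sided p-value (enumerate n! = 5040 permutations of y under H0): p = 0.381349.
Step 5: alpha = 0.05. fail to reject H0.

tau_b = 0.3333 (C=14, D=7), p = 0.381349, fail to reject H0.


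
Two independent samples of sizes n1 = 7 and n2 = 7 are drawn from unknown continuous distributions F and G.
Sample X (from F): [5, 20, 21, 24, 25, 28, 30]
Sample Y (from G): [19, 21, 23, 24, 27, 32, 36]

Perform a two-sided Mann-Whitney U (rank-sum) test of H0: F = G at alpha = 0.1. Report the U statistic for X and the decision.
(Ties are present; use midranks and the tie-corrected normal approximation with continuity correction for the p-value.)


Step 1: Combine and sort all 14 observations; assign midranks.
sorted (value, group): (5,X), (19,Y), (20,X), (21,X), (21,Y), (23,Y), (24,X), (24,Y), (25,X), (27,Y), (28,X), (30,X), (32,Y), (36,Y)
ranks: 5->1, 19->2, 20->3, 21->4.5, 21->4.5, 23->6, 24->7.5, 24->7.5, 25->9, 27->10, 28->11, 30->12, 32->13, 36->14
Step 2: Rank sum for X: R1 = 1 + 3 + 4.5 + 7.5 + 9 + 11 + 12 = 48.
Step 3: U_X = R1 - n1(n1+1)/2 = 48 - 7*8/2 = 48 - 28 = 20.
       U_Y = n1*n2 - U_X = 49 - 20 = 29.
Step 4: Ties are present, so use the tie-corrected normal approximation (with continuity correction) for the p-value.
Step 5: p-value = 0.608491; compare to alpha = 0.1. fail to reject H0.

U_X = 20, p = 0.608491, fail to reject H0 at alpha = 0.1.


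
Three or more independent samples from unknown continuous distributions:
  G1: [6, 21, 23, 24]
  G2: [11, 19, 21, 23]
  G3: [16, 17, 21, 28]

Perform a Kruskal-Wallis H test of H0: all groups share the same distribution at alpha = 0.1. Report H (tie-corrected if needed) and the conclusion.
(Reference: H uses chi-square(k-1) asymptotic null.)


Step 1: Combine all N = 12 observations and assign midranks.
sorted (value, group, rank): (6,G1,1), (11,G2,2), (16,G3,3), (17,G3,4), (19,G2,5), (21,G1,7), (21,G2,7), (21,G3,7), (23,G1,9.5), (23,G2,9.5), (24,G1,11), (28,G3,12)
Step 2: Sum ranks within each group.
R_1 = 28.5 (n_1 = 4)
R_2 = 23.5 (n_2 = 4)
R_3 = 26 (n_3 = 4)
Step 3: H = 12/(N(N+1)) * sum(R_i^2/n_i) - 3(N+1)
     = 12/(12*13) * (28.5^2/4 + 23.5^2/4 + 26^2/4) - 3*13
     = 0.076923 * 510.125 - 39
     = 0.240385.
Step 4: Ties present; correction factor C = 1 - 30/(12^3 - 12) = 0.982517. Corrected H = 0.240385 / 0.982517 = 0.244662.
Step 5: Under H0, H ~ chi^2(2); p-value = 0.884855.
Step 6: alpha = 0.1. fail to reject H0.

H = 0.2447, df = 2, p = 0.884855, fail to reject H0.


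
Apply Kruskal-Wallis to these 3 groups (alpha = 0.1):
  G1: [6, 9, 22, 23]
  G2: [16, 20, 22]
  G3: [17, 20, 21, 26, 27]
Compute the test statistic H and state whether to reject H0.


Step 1: Combine all N = 12 observations and assign midranks.
sorted (value, group, rank): (6,G1,1), (9,G1,2), (16,G2,3), (17,G3,4), (20,G2,5.5), (20,G3,5.5), (21,G3,7), (22,G1,8.5), (22,G2,8.5), (23,G1,10), (26,G3,11), (27,G3,12)
Step 2: Sum ranks within each group.
R_1 = 21.5 (n_1 = 4)
R_2 = 17 (n_2 = 3)
R_3 = 39.5 (n_3 = 5)
Step 3: H = 12/(N(N+1)) * sum(R_i^2/n_i) - 3(N+1)
     = 12/(12*13) * (21.5^2/4 + 17^2/3 + 39.5^2/5) - 3*13
     = 0.076923 * 523.946 - 39
     = 1.303526.
Step 4: Ties present; correction factor C = 1 - 12/(12^3 - 12) = 0.993007. Corrected H = 1.303526 / 0.993007 = 1.312705.
Step 5: Under H0, H ~ chi^2(2); p-value = 0.518740.
Step 6: alpha = 0.1. fail to reject H0.

H = 1.3127, df = 2, p = 0.518740, fail to reject H0.


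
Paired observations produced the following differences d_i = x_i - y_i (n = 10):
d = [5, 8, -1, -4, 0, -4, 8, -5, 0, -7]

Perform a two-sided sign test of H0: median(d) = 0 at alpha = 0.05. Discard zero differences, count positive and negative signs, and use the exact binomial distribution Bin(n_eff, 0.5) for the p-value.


Step 1: Discard zero differences. Original n = 10; n_eff = number of nonzero differences = 8.
Nonzero differences (with sign): +5, +8, -1, -4, -4, +8, -5, -7
Step 2: Count signs: positive = 3, negative = 5.
Step 3: Under H0: P(positive) = 0.5, so the number of positives S ~ Bin(8, 0.5).
Step 4: Two-sided exact p-value = sum of Bin(8,0.5) probabilities at or below the observed probability = 0.726562.
Step 5: alpha = 0.05. fail to reject H0.

n_eff = 8, pos = 3, neg = 5, p = 0.726562, fail to reject H0.


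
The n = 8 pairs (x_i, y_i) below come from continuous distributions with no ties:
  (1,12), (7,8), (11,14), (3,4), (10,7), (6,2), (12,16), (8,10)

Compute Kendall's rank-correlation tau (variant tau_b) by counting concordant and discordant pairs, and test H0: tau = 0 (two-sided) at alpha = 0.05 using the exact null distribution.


Step 1: Enumerate the 28 unordered pairs (i,j) with i<j and classify each by sign(x_j-x_i) * sign(y_j-y_i).
  (1,2):dx=+6,dy=-4->D; (1,3):dx=+10,dy=+2->C; (1,4):dx=+2,dy=-8->D; (1,5):dx=+9,dy=-5->D
  (1,6):dx=+5,dy=-10->D; (1,7):dx=+11,dy=+4->C; (1,8):dx=+7,dy=-2->D; (2,3):dx=+4,dy=+6->C
  (2,4):dx=-4,dy=-4->C; (2,5):dx=+3,dy=-1->D; (2,6):dx=-1,dy=-6->C; (2,7):dx=+5,dy=+8->C
  (2,8):dx=+1,dy=+2->C; (3,4):dx=-8,dy=-10->C; (3,5):dx=-1,dy=-7->C; (3,6):dx=-5,dy=-12->C
  (3,7):dx=+1,dy=+2->C; (3,8):dx=-3,dy=-4->C; (4,5):dx=+7,dy=+3->C; (4,6):dx=+3,dy=-2->D
  (4,7):dx=+9,dy=+12->C; (4,8):dx=+5,dy=+6->C; (5,6):dx=-4,dy=-5->C; (5,7):dx=+2,dy=+9->C
  (5,8):dx=-2,dy=+3->D; (6,7):dx=+6,dy=+14->C; (6,8):dx=+2,dy=+8->C; (7,8):dx=-4,dy=-6->C
Step 2: C = 20, D = 8, total pairs = 28.
Step 3: tau = (C - D)/(n(n-1)/2) = (20 - 8)/28 = 0.428571.
Step 4: Exact two-sided p-value (enumerate n! = 40320 permutations of y under H0): p = 0.178869.
Step 5: alpha = 0.05. fail to reject H0.

tau_b = 0.4286 (C=20, D=8), p = 0.178869, fail to reject H0.


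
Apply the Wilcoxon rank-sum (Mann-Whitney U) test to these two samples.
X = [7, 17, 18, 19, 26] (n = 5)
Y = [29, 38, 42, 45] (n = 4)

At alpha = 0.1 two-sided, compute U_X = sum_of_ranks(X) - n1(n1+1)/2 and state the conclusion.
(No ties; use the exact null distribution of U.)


Step 1: Combine and sort all 9 observations; assign midranks.
sorted (value, group): (7,X), (17,X), (18,X), (19,X), (26,X), (29,Y), (38,Y), (42,Y), (45,Y)
ranks: 7->1, 17->2, 18->3, 19->4, 26->5, 29->6, 38->7, 42->8, 45->9
Step 2: Rank sum for X: R1 = 1 + 2 + 3 + 4 + 5 = 15.
Step 3: U_X = R1 - n1(n1+1)/2 = 15 - 5*6/2 = 15 - 15 = 0.
       U_Y = n1*n2 - U_X = 20 - 0 = 20.
Step 4: No ties, so the exact null distribution of U (based on enumerating the C(9,5) = 126 equally likely rank assignments) gives the two-sided p-value.
Step 5: p-value = 0.015873; compare to alpha = 0.1. reject H0.

U_X = 0, p = 0.015873, reject H0 at alpha = 0.1.


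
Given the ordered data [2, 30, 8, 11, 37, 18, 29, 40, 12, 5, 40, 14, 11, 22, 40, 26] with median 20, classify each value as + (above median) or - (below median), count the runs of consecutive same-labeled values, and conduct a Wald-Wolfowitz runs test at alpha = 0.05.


Step 1: Compute median = 20; label A = above, B = below.
Labels in order: BABBABAABBABBAAA  (n_A = 8, n_B = 8)
Step 2: Count runs R = 10.
Step 3: Under H0 (random ordering), E[R] = 2*n_A*n_B/(n_A+n_B) + 1 = 2*8*8/16 + 1 = 9.0000.
        Var[R] = 2*n_A*n_B*(2*n_A*n_B - n_A - n_B) / ((n_A+n_B)^2 * (n_A+n_B-1)) = 14336/3840 = 3.7333.
        SD[R] = 1.9322.
Step 4: Continuity-corrected z = (R - 0.5 - E[R]) / SD[R] = (10 - 0.5 - 9.0000) / 1.9322 = 0.2588.
Step 5: Two-sided p-value via normal approximation = 2*(1 - Phi(|z|)) = 0.795809.
Step 6: alpha = 0.05. fail to reject H0.

R = 10, z = 0.2588, p = 0.795809, fail to reject H0.


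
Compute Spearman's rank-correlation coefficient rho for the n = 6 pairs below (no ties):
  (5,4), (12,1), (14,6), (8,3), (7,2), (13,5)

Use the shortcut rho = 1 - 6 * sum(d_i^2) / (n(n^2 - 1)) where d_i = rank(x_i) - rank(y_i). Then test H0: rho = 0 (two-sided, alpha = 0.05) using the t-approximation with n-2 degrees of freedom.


Step 1: Rank x and y separately (midranks; no ties here).
rank(x): 5->1, 12->4, 14->6, 8->3, 7->2, 13->5
rank(y): 4->4, 1->1, 6->6, 3->3, 2->2, 5->5
Step 2: d_i = R_x(i) - R_y(i); compute d_i^2.
  (1-4)^2=9, (4-1)^2=9, (6-6)^2=0, (3-3)^2=0, (2-2)^2=0, (5-5)^2=0
sum(d^2) = 18.
Step 3: rho = 1 - 6*18 / (6*(6^2 - 1)) = 1 - 108/210 = 0.485714.
Step 4: Under H0, t = rho * sqrt((n-2)/(1-rho^2)) = 1.1113 ~ t(4).
Step 5: Two-sided p-value from the t-distribution with 4 df = 0.328723.
Step 6: alpha = 0.05. fail to reject H0.

rho = 0.4857, p = 0.328723, fail to reject H0 at alpha = 0.05.


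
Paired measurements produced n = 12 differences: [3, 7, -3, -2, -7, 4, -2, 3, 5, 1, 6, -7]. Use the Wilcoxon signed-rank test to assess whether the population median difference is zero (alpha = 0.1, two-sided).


Step 1: Drop any zero differences (none here) and take |d_i|.
|d| = [3, 7, 3, 2, 7, 4, 2, 3, 5, 1, 6, 7]
Step 2: Midrank |d_i| (ties get averaged ranks).
ranks: |3|->5, |7|->11, |3|->5, |2|->2.5, |7|->11, |4|->7, |2|->2.5, |3|->5, |5|->8, |1|->1, |6|->9, |7|->11
Step 3: Attach original signs; sum ranks with positive sign and with negative sign.
W+ = 5 + 11 + 7 + 5 + 8 + 1 + 9 = 46
W- = 5 + 2.5 + 11 + 2.5 + 11 = 32
(Check: W+ + W- = 78 should equal n(n+1)/2 = 78.)
Step 4: Test statistic W = min(W+, W-) = 32.
Step 5: Ties in |d|, so use the tie-corrected normal approximation.
        E[W] = n(n+1)/4 = 12*13/4 = 39.
        Tie groups: |d|=2 (t=2), |d|=3 (t=3), |d|=7 (t=3); sum(t^3 - t) = 54.
        Var[W] = n(n+1)(2n+1)/24 - sum(t^3-t)/48 = 3900/24 - 54/48 = 161.375.
        z = (W - E[W]) / sqrt(Var[W]) = (32 - 39) / 12.7033 = -0.5510.
        Two-sided p = 2*Phi(z) = 0.581609.
Step 6: alpha = 0.1. fail to reject H0.

W+ = 46, W- = 32, W = min = 32, p = 0.581609, fail to reject H0.


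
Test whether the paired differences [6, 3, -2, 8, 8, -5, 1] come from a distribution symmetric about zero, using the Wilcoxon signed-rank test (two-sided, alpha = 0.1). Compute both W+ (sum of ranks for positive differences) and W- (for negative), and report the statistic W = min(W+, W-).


Step 1: Drop any zero differences (none here) and take |d_i|.
|d| = [6, 3, 2, 8, 8, 5, 1]
Step 2: Midrank |d_i| (ties get averaged ranks).
ranks: |6|->5, |3|->3, |2|->2, |8|->6.5, |8|->6.5, |5|->4, |1|->1
Step 3: Attach original signs; sum ranks with positive sign and with negative sign.
W+ = 5 + 3 + 6.5 + 6.5 + 1 = 22
W- = 2 + 4 = 6
(Check: W+ + W- = 28 should equal n(n+1)/2 = 28.)
Step 4: Test statistic W = min(W+, W-) = 6.
Step 5: Ties in |d|, so use the tie-corrected normal approximation.
        E[W] = n(n+1)/4 = 7*8/4 = 14.
        Tie groups: |d|=8 (t=2); sum(t^3 - t) = 6.
        Var[W] = n(n+1)(2n+1)/24 - sum(t^3-t)/48 = 840/24 - 6/48 = 34.875.
        z = (W - E[W]) / sqrt(Var[W]) = (6 - 14) / 5.9055 = -1.3547.
        Two-sided p = 2*Phi(z) = 0.175523.
Step 6: alpha = 0.1. fail to reject H0.

W+ = 22, W- = 6, W = min = 6, p = 0.175523, fail to reject H0.


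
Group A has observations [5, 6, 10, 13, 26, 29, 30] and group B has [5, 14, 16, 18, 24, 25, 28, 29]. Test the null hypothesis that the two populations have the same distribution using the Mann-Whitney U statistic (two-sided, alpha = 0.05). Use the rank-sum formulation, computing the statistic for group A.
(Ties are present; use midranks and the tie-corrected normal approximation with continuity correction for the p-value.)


Step 1: Combine and sort all 15 observations; assign midranks.
sorted (value, group): (5,X), (5,Y), (6,X), (10,X), (13,X), (14,Y), (16,Y), (18,Y), (24,Y), (25,Y), (26,X), (28,Y), (29,X), (29,Y), (30,X)
ranks: 5->1.5, 5->1.5, 6->3, 10->4, 13->5, 14->6, 16->7, 18->8, 24->9, 25->10, 26->11, 28->12, 29->13.5, 29->13.5, 30->15
Step 2: Rank sum for X: R1 = 1.5 + 3 + 4 + 5 + 11 + 13.5 + 15 = 53.
Step 3: U_X = R1 - n1(n1+1)/2 = 53 - 7*8/2 = 53 - 28 = 25.
       U_Y = n1*n2 - U_X = 56 - 25 = 31.
Step 4: Ties are present, so use the tie-corrected normal approximation (with continuity correction) for the p-value.
Step 5: p-value = 0.771941; compare to alpha = 0.05. fail to reject H0.

U_X = 25, p = 0.771941, fail to reject H0 at alpha = 0.05.


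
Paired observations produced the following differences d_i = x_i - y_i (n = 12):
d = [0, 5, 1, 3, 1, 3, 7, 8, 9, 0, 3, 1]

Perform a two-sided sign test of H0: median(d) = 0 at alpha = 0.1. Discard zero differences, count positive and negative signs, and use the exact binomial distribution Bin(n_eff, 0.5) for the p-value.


Step 1: Discard zero differences. Original n = 12; n_eff = number of nonzero differences = 10.
Nonzero differences (with sign): +5, +1, +3, +1, +3, +7, +8, +9, +3, +1
Step 2: Count signs: positive = 10, negative = 0.
Step 3: Under H0: P(positive) = 0.5, so the number of positives S ~ Bin(10, 0.5).
Step 4: Two-sided exact p-value = sum of Bin(10,0.5) probabilities at or below the observed probability = 0.001953.
Step 5: alpha = 0.1. reject H0.

n_eff = 10, pos = 10, neg = 0, p = 0.001953, reject H0.


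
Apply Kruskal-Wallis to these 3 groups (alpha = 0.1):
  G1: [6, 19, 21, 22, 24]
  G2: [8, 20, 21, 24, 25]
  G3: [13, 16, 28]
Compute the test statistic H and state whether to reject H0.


Step 1: Combine all N = 13 observations and assign midranks.
sorted (value, group, rank): (6,G1,1), (8,G2,2), (13,G3,3), (16,G3,4), (19,G1,5), (20,G2,6), (21,G1,7.5), (21,G2,7.5), (22,G1,9), (24,G1,10.5), (24,G2,10.5), (25,G2,12), (28,G3,13)
Step 2: Sum ranks within each group.
R_1 = 33 (n_1 = 5)
R_2 = 38 (n_2 = 5)
R_3 = 20 (n_3 = 3)
Step 3: H = 12/(N(N+1)) * sum(R_i^2/n_i) - 3(N+1)
     = 12/(13*14) * (33^2/5 + 38^2/5 + 20^2/3) - 3*14
     = 0.065934 * 639.933 - 42
     = 0.193407.
Step 4: Ties present; correction factor C = 1 - 12/(13^3 - 13) = 0.994505. Corrected H = 0.193407 / 0.994505 = 0.194475.
Step 5: Under H0, H ~ chi^2(2); p-value = 0.907340.
Step 6: alpha = 0.1. fail to reject H0.

H = 0.1945, df = 2, p = 0.907340, fail to reject H0.


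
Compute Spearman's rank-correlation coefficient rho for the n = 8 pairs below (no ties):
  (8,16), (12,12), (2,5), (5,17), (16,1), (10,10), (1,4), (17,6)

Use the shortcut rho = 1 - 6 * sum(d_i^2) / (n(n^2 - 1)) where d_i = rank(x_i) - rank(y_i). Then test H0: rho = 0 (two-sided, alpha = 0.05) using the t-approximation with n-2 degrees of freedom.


Step 1: Rank x and y separately (midranks; no ties here).
rank(x): 8->4, 12->6, 2->2, 5->3, 16->7, 10->5, 1->1, 17->8
rank(y): 16->7, 12->6, 5->3, 17->8, 1->1, 10->5, 4->2, 6->4
Step 2: d_i = R_x(i) - R_y(i); compute d_i^2.
  (4-7)^2=9, (6-6)^2=0, (2-3)^2=1, (3-8)^2=25, (7-1)^2=36, (5-5)^2=0, (1-2)^2=1, (8-4)^2=16
sum(d^2) = 88.
Step 3: rho = 1 - 6*88 / (8*(8^2 - 1)) = 1 - 528/504 = -0.047619.
Step 4: Under H0, t = rho * sqrt((n-2)/(1-rho^2)) = -0.1168 ~ t(6).
Step 5: Two-sided p-value from the t-distribution with 6 df = 0.910849.
Step 6: alpha = 0.05. fail to reject H0.

rho = -0.0476, p = 0.910849, fail to reject H0 at alpha = 0.05.


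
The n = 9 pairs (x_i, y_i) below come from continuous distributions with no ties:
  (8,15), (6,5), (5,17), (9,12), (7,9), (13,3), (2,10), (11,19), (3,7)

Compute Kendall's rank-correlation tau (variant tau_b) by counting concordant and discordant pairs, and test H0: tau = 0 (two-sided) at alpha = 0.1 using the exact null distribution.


Step 1: Enumerate the 36 unordered pairs (i,j) with i<j and classify each by sign(x_j-x_i) * sign(y_j-y_i).
  (1,2):dx=-2,dy=-10->C; (1,3):dx=-3,dy=+2->D; (1,4):dx=+1,dy=-3->D; (1,5):dx=-1,dy=-6->C
  (1,6):dx=+5,dy=-12->D; (1,7):dx=-6,dy=-5->C; (1,8):dx=+3,dy=+4->C; (1,9):dx=-5,dy=-8->C
  (2,3):dx=-1,dy=+12->D; (2,4):dx=+3,dy=+7->C; (2,5):dx=+1,dy=+4->C; (2,6):dx=+7,dy=-2->D
  (2,7):dx=-4,dy=+5->D; (2,8):dx=+5,dy=+14->C; (2,9):dx=-3,dy=+2->D; (3,4):dx=+4,dy=-5->D
  (3,5):dx=+2,dy=-8->D; (3,6):dx=+8,dy=-14->D; (3,7):dx=-3,dy=-7->C; (3,8):dx=+6,dy=+2->C
  (3,9):dx=-2,dy=-10->C; (4,5):dx=-2,dy=-3->C; (4,6):dx=+4,dy=-9->D; (4,7):dx=-7,dy=-2->C
  (4,8):dx=+2,dy=+7->C; (4,9):dx=-6,dy=-5->C; (5,6):dx=+6,dy=-6->D; (5,7):dx=-5,dy=+1->D
  (5,8):dx=+4,dy=+10->C; (5,9):dx=-4,dy=-2->C; (6,7):dx=-11,dy=+7->D; (6,8):dx=-2,dy=+16->D
  (6,9):dx=-10,dy=+4->D; (7,8):dx=+9,dy=+9->C; (7,9):dx=+1,dy=-3->D; (8,9):dx=-8,dy=-12->C
Step 2: C = 19, D = 17, total pairs = 36.
Step 3: tau = (C - D)/(n(n-1)/2) = (19 - 17)/36 = 0.055556.
Step 4: Exact two-sided p-value (enumerate n! = 362880 permutations of y under H0): p = 0.919455.
Step 5: alpha = 0.1. fail to reject H0.

tau_b = 0.0556 (C=19, D=17), p = 0.919455, fail to reject H0.


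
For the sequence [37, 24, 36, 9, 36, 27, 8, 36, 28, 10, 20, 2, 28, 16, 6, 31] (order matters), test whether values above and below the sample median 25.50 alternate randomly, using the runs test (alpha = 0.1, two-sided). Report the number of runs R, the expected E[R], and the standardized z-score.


Step 1: Compute median = 25.50; label A = above, B = below.
Labels in order: ABABAABAABBBABBA  (n_A = 8, n_B = 8)
Step 2: Count runs R = 11.
Step 3: Under H0 (random ordering), E[R] = 2*n_A*n_B/(n_A+n_B) + 1 = 2*8*8/16 + 1 = 9.0000.
        Var[R] = 2*n_A*n_B*(2*n_A*n_B - n_A - n_B) / ((n_A+n_B)^2 * (n_A+n_B-1)) = 14336/3840 = 3.7333.
        SD[R] = 1.9322.
Step 4: Continuity-corrected z = (R - 0.5 - E[R]) / SD[R] = (11 - 0.5 - 9.0000) / 1.9322 = 0.7763.
Step 5: Two-sided p-value via normal approximation = 2*(1 - Phi(|z|)) = 0.437558.
Step 6: alpha = 0.1. fail to reject H0.

R = 11, z = 0.7763, p = 0.437558, fail to reject H0.


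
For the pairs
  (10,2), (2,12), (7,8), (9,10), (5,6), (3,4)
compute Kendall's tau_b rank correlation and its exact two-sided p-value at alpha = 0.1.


Step 1: Enumerate the 15 unordered pairs (i,j) with i<j and classify each by sign(x_j-x_i) * sign(y_j-y_i).
  (1,2):dx=-8,dy=+10->D; (1,3):dx=-3,dy=+6->D; (1,4):dx=-1,dy=+8->D; (1,5):dx=-5,dy=+4->D
  (1,6):dx=-7,dy=+2->D; (2,3):dx=+5,dy=-4->D; (2,4):dx=+7,dy=-2->D; (2,5):dx=+3,dy=-6->D
  (2,6):dx=+1,dy=-8->D; (3,4):dx=+2,dy=+2->C; (3,5):dx=-2,dy=-2->C; (3,6):dx=-4,dy=-4->C
  (4,5):dx=-4,dy=-4->C; (4,6):dx=-6,dy=-6->C; (5,6):dx=-2,dy=-2->C
Step 2: C = 6, D = 9, total pairs = 15.
Step 3: tau = (C - D)/(n(n-1)/2) = (6 - 9)/15 = -0.200000.
Step 4: Exact two-sided p-value (enumerate n! = 720 permutations of y under H0): p = 0.719444.
Step 5: alpha = 0.1. fail to reject H0.

tau_b = -0.2000 (C=6, D=9), p = 0.719444, fail to reject H0.


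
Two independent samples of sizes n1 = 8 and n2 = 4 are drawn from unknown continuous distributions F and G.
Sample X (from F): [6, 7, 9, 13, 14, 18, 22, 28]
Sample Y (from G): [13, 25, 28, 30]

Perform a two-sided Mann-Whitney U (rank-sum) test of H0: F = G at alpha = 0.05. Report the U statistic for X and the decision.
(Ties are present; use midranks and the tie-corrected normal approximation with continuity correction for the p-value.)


Step 1: Combine and sort all 12 observations; assign midranks.
sorted (value, group): (6,X), (7,X), (9,X), (13,X), (13,Y), (14,X), (18,X), (22,X), (25,Y), (28,X), (28,Y), (30,Y)
ranks: 6->1, 7->2, 9->3, 13->4.5, 13->4.5, 14->6, 18->7, 22->8, 25->9, 28->10.5, 28->10.5, 30->12
Step 2: Rank sum for X: R1 = 1 + 2 + 3 + 4.5 + 6 + 7 + 8 + 10.5 = 42.
Step 3: U_X = R1 - n1(n1+1)/2 = 42 - 8*9/2 = 42 - 36 = 6.
       U_Y = n1*n2 - U_X = 32 - 6 = 26.
Step 4: Ties are present, so use the tie-corrected normal approximation (with continuity correction) for the p-value.
Step 5: p-value = 0.105412; compare to alpha = 0.05. fail to reject H0.

U_X = 6, p = 0.105412, fail to reject H0 at alpha = 0.05.


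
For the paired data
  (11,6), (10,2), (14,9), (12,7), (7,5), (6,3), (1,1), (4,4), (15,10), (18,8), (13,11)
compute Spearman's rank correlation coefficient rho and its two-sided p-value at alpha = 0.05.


Step 1: Rank x and y separately (midranks; no ties here).
rank(x): 11->6, 10->5, 14->9, 12->7, 7->4, 6->3, 1->1, 4->2, 15->10, 18->11, 13->8
rank(y): 6->6, 2->2, 9->9, 7->7, 5->5, 3->3, 1->1, 4->4, 10->10, 8->8, 11->11
Step 2: d_i = R_x(i) - R_y(i); compute d_i^2.
  (6-6)^2=0, (5-2)^2=9, (9-9)^2=0, (7-7)^2=0, (4-5)^2=1, (3-3)^2=0, (1-1)^2=0, (2-4)^2=4, (10-10)^2=0, (11-8)^2=9, (8-11)^2=9
sum(d^2) = 32.
Step 3: rho = 1 - 6*32 / (11*(11^2 - 1)) = 1 - 192/1320 = 0.854545.
Step 4: Under H0, t = rho * sqrt((n-2)/(1-rho^2)) = 4.9360 ~ t(9).
Step 5: Two-sided p-value from the t-distribution with 9 df = 0.000807.
Step 6: alpha = 0.05. reject H0.

rho = 0.8545, p = 0.000807, reject H0 at alpha = 0.05.


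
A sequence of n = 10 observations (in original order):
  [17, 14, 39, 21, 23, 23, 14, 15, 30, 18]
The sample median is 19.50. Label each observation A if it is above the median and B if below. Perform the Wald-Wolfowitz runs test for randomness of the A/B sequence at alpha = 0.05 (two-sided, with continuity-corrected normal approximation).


Step 1: Compute median = 19.50; label A = above, B = below.
Labels in order: BBAAAABBAB  (n_A = 5, n_B = 5)
Step 2: Count runs R = 5.
Step 3: Under H0 (random ordering), E[R] = 2*n_A*n_B/(n_A+n_B) + 1 = 2*5*5/10 + 1 = 6.0000.
        Var[R] = 2*n_A*n_B*(2*n_A*n_B - n_A - n_B) / ((n_A+n_B)^2 * (n_A+n_B-1)) = 2000/900 = 2.2222.
        SD[R] = 1.4907.
Step 4: Continuity-corrected z = (R + 0.5 - E[R]) / SD[R] = (5 + 0.5 - 6.0000) / 1.4907 = -0.3354.
Step 5: Two-sided p-value via normal approximation = 2*(1 - Phi(|z|)) = 0.737316.
Step 6: alpha = 0.05. fail to reject H0.

R = 5, z = -0.3354, p = 0.737316, fail to reject H0.


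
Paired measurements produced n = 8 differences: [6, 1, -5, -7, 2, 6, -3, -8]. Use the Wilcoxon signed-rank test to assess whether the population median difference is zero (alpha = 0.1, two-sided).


Step 1: Drop any zero differences (none here) and take |d_i|.
|d| = [6, 1, 5, 7, 2, 6, 3, 8]
Step 2: Midrank |d_i| (ties get averaged ranks).
ranks: |6|->5.5, |1|->1, |5|->4, |7|->7, |2|->2, |6|->5.5, |3|->3, |8|->8
Step 3: Attach original signs; sum ranks with positive sign and with negative sign.
W+ = 5.5 + 1 + 2 + 5.5 = 14
W- = 4 + 7 + 3 + 8 = 22
(Check: W+ + W- = 36 should equal n(n+1)/2 = 36.)
Step 4: Test statistic W = min(W+, W-) = 14.
Step 5: Ties in |d|, so use the tie-corrected normal approximation.
        E[W] = n(n+1)/4 = 8*9/4 = 18.
        Tie groups: |d|=6 (t=2); sum(t^3 - t) = 6.
        Var[W] = n(n+1)(2n+1)/24 - sum(t^3-t)/48 = 1224/24 - 6/48 = 50.875.
        z = (W - E[W]) / sqrt(Var[W]) = (14 - 18) / 7.1327 = -0.5608.
        Two-sided p = 2*Phi(z) = 0.574934.
Step 6: alpha = 0.1. fail to reject H0.

W+ = 14, W- = 22, W = min = 14, p = 0.574934, fail to reject H0.


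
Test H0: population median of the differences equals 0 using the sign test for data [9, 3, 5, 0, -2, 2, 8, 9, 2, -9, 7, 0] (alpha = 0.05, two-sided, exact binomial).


Step 1: Discard zero differences. Original n = 12; n_eff = number of nonzero differences = 10.
Nonzero differences (with sign): +9, +3, +5, -2, +2, +8, +9, +2, -9, +7
Step 2: Count signs: positive = 8, negative = 2.
Step 3: Under H0: P(positive) = 0.5, so the number of positives S ~ Bin(10, 0.5).
Step 4: Two-sided exact p-value = sum of Bin(10,0.5) probabilities at or below the observed probability = 0.109375.
Step 5: alpha = 0.05. fail to reject H0.

n_eff = 10, pos = 8, neg = 2, p = 0.109375, fail to reject H0.


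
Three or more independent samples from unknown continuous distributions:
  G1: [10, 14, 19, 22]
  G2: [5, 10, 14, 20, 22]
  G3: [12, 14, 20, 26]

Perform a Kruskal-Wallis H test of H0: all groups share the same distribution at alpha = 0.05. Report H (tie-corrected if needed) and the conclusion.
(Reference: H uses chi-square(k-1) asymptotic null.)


Step 1: Combine all N = 13 observations and assign midranks.
sorted (value, group, rank): (5,G2,1), (10,G1,2.5), (10,G2,2.5), (12,G3,4), (14,G1,6), (14,G2,6), (14,G3,6), (19,G1,8), (20,G2,9.5), (20,G3,9.5), (22,G1,11.5), (22,G2,11.5), (26,G3,13)
Step 2: Sum ranks within each group.
R_1 = 28 (n_1 = 4)
R_2 = 30.5 (n_2 = 5)
R_3 = 32.5 (n_3 = 4)
Step 3: H = 12/(N(N+1)) * sum(R_i^2/n_i) - 3(N+1)
     = 12/(13*14) * (28^2/4 + 30.5^2/5 + 32.5^2/4) - 3*14
     = 0.065934 * 646.112 - 42
     = 0.600824.
Step 4: Ties present; correction factor C = 1 - 42/(13^3 - 13) = 0.980769. Corrected H = 0.600824 / 0.980769 = 0.612605.
Step 5: Under H0, H ~ chi^2(2); p-value = 0.736164.
Step 6: alpha = 0.05. fail to reject H0.

H = 0.6126, df = 2, p = 0.736164, fail to reject H0.
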